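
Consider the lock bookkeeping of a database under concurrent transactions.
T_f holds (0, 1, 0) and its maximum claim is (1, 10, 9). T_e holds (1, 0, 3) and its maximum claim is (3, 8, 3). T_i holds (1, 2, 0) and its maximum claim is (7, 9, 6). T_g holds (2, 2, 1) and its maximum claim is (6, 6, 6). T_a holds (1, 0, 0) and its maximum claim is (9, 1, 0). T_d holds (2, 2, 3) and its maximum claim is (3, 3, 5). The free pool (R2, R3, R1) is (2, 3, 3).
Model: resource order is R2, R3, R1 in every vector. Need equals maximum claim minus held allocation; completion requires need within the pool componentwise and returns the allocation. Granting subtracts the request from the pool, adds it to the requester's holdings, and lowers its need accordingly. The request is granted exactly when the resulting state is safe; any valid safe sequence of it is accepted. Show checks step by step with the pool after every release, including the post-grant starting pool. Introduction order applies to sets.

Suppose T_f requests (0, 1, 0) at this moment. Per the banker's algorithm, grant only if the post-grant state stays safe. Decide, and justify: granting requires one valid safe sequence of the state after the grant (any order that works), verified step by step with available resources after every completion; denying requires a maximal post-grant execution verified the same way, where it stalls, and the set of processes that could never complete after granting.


DENY: after the grant no complete ordering would exist.
Key observation: after T_d, T_g the pool peaks at (6, 6, 7), and each blocked process is short somewhere: T_f on R3, R1; T_e on R3; T_i on R3; T_a on R2.
On the post-grant state, T_d, T_g is a maximal run — nothing extends it. Verifying each step:
  pool = (2, 2, 3)
  T_d: need (1, 1, 2) fits (2, 2, 3); releases (2, 2, 3), pool now (4, 4, 6)
  T_g: need (4, 4, 5) fits (4, 4, 6); releases (2, 2, 1), pool now (6, 6, 7)
  T_f cannot run: need (1, 8, 9) vs free (6, 6, 7) (insufficient R3 and R1)
  T_e cannot run: need (2, 8, 0) vs free (6, 6, 7) (insufficient R3)
  T_i cannot run: need (6, 7, 6) vs free (6, 6, 7) (insufficient R3)
  T_a cannot run: need (8, 1, 0) vs free (6, 6, 7) (insufficient R2)
Post-grant, the permanently blocked set is T_f, T_e, T_i and T_a.


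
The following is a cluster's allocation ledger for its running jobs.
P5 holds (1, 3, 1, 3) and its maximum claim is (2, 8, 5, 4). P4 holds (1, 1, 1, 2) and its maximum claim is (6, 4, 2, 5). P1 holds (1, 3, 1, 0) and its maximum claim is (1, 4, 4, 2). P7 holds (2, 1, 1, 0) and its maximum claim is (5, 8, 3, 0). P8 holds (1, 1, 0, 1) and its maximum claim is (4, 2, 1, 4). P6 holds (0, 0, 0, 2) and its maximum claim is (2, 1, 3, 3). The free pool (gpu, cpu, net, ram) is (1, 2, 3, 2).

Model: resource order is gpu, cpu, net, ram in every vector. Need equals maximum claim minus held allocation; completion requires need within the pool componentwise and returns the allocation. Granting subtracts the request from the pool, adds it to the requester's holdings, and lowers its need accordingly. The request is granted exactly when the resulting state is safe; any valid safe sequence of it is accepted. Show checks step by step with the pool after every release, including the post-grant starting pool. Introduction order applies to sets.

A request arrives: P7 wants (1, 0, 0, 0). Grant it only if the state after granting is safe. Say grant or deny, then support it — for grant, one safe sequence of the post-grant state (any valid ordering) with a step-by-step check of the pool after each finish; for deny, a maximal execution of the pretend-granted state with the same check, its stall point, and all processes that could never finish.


GRANT: granting preserves safety; a valid post-grant sequence is P1, P5, P7, P6, P8, P4.
Key observation: (0, 2, 3, 2) free after granting still covers P1 first, and each release covers the next.
Check on the post-grant state, step by step:
  pool = (0, 2, 3, 2)
  run P1 (needs (0, 1, 3, 2), free (0, 2, 3, 2)); after release of (1, 3, 1, 0) the pool is (1, 5, 4, 2)
  run P5 (needs (1, 5, 4, 1), free (1, 5, 4, 2)); after release of (1, 3, 1, 3) the pool is (2, 8, 5, 5)
  run P7 (needs (2, 7, 2, 0), free (2, 8, 5, 5)); after release of (3, 1, 1, 0) the pool is (5, 9, 6, 5)
  run P6 (needs (2, 1, 3, 1), free (5, 9, 6, 5)); after release of (0, 0, 0, 2) the pool is (5, 9, 6, 7)
  run P8 (needs (3, 1, 1, 3), free (5, 9, 6, 7)); after release of (1, 1, 0, 1) the pool is (6, 10, 6, 8)
  run P4 (needs (5, 3, 1, 3), free (6, 10, 6, 8)); after release of (1, 1, 1, 2) the pool is (7, 11, 7, 10)


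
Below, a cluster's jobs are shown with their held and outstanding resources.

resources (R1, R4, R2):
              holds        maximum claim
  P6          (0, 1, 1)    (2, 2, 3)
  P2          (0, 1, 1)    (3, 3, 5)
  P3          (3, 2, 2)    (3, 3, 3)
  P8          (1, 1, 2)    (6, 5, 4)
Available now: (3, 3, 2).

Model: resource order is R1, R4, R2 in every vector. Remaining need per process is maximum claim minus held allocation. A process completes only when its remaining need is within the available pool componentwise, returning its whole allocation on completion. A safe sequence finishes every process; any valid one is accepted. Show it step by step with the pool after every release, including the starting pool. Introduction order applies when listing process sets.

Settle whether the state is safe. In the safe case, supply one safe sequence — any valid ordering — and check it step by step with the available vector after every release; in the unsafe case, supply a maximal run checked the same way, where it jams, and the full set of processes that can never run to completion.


SAFE. One safe sequence: P6, P3, P8, P2.
Key observation: at P6 the run first touches a limit — (2, 1, 2) against (3, 3, 2), exact on a resource it actually requests.
Step-by-step check:
  pool = (3, 3, 2)
  P6: need (2, 1, 2) fits (3, 3, 2); releases (0, 1, 1), pool now (3, 4, 3)
  P3: need (0, 1, 1) fits (3, 4, 3); releases (3, 2, 2), pool now (6, 6, 5)
  P8: need (5, 4, 2) fits (6, 6, 5); releases (1, 1, 2), pool now (7, 7, 7)
  P2: need (3, 2, 4) fits (7, 7, 7); releases (0, 1, 1), pool now (7, 8, 8)


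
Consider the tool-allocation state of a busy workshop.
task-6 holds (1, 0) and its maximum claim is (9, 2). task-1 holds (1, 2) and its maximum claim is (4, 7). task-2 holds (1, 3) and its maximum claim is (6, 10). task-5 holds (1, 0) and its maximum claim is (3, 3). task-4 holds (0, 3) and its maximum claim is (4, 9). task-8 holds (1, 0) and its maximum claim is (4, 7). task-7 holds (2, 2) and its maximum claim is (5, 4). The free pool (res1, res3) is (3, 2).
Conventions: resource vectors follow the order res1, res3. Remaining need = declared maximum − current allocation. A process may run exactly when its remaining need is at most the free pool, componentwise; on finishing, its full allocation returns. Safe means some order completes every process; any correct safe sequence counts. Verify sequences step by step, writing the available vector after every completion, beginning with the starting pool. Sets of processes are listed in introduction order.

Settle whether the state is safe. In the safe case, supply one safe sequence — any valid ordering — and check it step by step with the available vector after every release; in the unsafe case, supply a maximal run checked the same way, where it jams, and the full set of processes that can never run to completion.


The state is UNSAFE.
Key observation: after task-7, task-5 the pool peaks at (6, 4), and each blocked process is short somewhere: task-6 on res1; task-1 on res3; task-2 on res3; task-4 on res3; task-8 on res3.
A maximal execution: task-7, task-5 — then nothing else fits. Walking it through:
  pool = (3, 2)
  run task-7 (needs (3, 2), free (3, 2)); after release of (2, 2) the pool is (5, 4)
  run task-5 (needs (2, 3), free (5, 4)); after release of (1, 0) the pool is (6, 4)
  blocked: task-6 wants (8, 2), pool (6, 4) — not enough res1
  blocked: task-1 wants (3, 5), pool (6, 4) — not enough res3
  blocked: task-2 wants (5, 7), pool (6, 4) — not enough res3
  blocked: task-4 wants (4, 6), pool (6, 4) — not enough res3
  blocked: task-8 wants (3, 7), pool (6, 4) — not enough res3
Processes that can never finish: task-6, task-1, task-2, task-4 and task-8.


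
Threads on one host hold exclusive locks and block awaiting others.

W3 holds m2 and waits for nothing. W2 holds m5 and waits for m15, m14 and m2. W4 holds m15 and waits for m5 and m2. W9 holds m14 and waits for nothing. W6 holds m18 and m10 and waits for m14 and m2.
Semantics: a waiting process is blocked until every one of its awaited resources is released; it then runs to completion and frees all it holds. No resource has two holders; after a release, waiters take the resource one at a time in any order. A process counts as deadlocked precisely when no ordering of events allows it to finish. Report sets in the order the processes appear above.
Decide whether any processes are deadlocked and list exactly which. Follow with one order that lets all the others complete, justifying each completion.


Deadlocked set: W2 and W4.
Key observation: the waits loop around W2 -> W4 -> W2 with no way out; no other process is dragged down with it.
The rest can finish in the order W3, W9, W6.
Check, step by step:
  run W3 (it waits on nothing); releases m2
  run W9 (it waits on nothing); releases m14
  W6: everything it awaited (m14 and m2) is free; runs, freeing m18 and m10


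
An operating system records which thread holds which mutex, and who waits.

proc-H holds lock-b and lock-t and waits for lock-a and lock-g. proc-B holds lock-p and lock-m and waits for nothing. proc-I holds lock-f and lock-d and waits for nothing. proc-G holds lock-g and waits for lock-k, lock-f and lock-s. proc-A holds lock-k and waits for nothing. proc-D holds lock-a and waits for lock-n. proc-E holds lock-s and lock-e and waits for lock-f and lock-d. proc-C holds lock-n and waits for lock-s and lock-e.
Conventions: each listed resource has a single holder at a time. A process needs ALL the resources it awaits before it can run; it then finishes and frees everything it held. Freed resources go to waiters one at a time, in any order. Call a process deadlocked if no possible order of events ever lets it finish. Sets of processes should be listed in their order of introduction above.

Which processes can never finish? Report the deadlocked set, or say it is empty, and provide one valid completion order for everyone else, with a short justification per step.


Nothing here is deadlocked.
Key observation: all waits point, directly or indirectly, at processes that can finish, so nothing is permanently blocked.
The rest can finish in the order proc-I, proc-A, proc-E, proc-C, proc-D, proc-G, proc-H, proc-B.
Check, step by step:
  run proc-I (it waits on nothing); releases lock-f and lock-d
  run proc-A (it waits on nothing); releases lock-k
  proc-E waits on lock-f and lock-d — all released -> runs and releases lock-s and lock-e
  proc-C waits on lock-s and lock-e — all released -> runs and releases lock-n
  proc-D waits on lock-n — all released -> runs and releases lock-a
  proc-G waits on lock-k, lock-f and lock-s — all released -> runs and releases lock-g
  proc-H waits on lock-a and lock-g — all released -> runs and releases lock-b and lock-t
  run proc-B (it waits on nothing); releases lock-p and lock-m


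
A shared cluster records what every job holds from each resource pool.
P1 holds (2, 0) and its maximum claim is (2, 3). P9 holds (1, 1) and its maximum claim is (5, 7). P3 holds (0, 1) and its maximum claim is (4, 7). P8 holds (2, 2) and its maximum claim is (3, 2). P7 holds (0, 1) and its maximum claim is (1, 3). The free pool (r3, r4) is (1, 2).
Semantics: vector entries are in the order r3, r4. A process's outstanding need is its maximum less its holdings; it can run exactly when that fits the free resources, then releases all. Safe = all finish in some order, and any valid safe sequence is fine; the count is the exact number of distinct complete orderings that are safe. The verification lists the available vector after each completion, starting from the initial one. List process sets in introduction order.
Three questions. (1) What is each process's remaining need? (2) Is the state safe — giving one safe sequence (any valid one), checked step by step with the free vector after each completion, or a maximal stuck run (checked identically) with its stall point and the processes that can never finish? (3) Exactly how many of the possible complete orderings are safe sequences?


(1) Need matrix, components ordered r3, r4:
  P1: (0, 3)
  P9: (4, 6)
  P3: (4, 6)
  P8: (1, 0)
  P7: (1, 2)
(2) The state is UNSAFE.
Key observation: the pool after P7, P1, P8 is (5, 5); every surviving request exceeds it in r4, so progress ends there.
Going as far as possible: P7, P1, P8; after that, nothing fits. Step-by-step check:
  pool = (1, 2)
  run P7 (needs (1, 2), free (1, 2)); after release of (0, 1) the pool is (1, 3)
  run P1 (needs (0, 3), free (1, 3)); after release of (2, 0) the pool is (3, 3)
  run P8 (needs (1, 0), free (3, 3)); after release of (2, 2) the pool is (5, 5)
  P9 cannot run: need (4, 6) vs free (5, 5) (insufficient r4)
  P3 cannot run: need (4, 6) vs free (5, 5) (insufficient r4)
Never able to finish: P9 and P3.
(3) The exact count: 0 of the possible complete orderings are safe sequences.


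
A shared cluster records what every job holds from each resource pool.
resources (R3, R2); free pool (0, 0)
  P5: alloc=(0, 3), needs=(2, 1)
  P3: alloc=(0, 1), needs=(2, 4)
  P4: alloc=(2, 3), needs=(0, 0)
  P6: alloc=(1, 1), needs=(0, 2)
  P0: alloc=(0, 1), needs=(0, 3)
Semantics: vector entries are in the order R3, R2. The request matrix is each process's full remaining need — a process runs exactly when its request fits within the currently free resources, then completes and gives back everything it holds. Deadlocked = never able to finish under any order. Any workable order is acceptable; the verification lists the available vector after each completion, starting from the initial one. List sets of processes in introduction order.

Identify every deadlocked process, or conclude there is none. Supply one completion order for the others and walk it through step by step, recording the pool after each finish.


The deadlocked set is empty.
Key observation: no deadlock: P4 fits now, and the freed resources carry the rest through.
One completion order for the rest: P4, P6, P0, P5, P3. Step-by-step check:
  pool = (0, 0)
  P4 needs (0, 0) <= (0, 0) -> finishes; pool += (2, 3) = (2, 3)
  P6 needs (0, 2) <= (2, 3) -> finishes; pool += (1, 1) = (3, 4)
  P0 needs (0, 3) <= (3, 4) -> finishes; pool += (0, 1) = (3, 5)
  P5 needs (2, 1) <= (3, 5) -> finishes; pool += (0, 3) = (3, 8)
  P3 needs (2, 4) <= (3, 8) -> finishes; pool += (0, 1) = (3, 9)


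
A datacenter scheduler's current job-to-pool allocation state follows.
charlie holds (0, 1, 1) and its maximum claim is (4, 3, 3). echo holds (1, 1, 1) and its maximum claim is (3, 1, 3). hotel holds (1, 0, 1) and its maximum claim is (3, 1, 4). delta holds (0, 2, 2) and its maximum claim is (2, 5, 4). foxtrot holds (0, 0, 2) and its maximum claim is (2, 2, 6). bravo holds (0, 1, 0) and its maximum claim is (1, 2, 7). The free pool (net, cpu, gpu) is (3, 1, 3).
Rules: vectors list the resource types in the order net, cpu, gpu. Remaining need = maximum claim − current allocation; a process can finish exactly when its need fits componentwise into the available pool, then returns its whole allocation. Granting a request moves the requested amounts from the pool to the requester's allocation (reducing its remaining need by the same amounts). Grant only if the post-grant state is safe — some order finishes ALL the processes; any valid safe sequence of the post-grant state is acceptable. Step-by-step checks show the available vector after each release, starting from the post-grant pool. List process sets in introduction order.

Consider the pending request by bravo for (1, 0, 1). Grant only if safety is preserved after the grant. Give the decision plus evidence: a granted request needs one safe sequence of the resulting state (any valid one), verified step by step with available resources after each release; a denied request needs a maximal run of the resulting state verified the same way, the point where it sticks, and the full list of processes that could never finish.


GRANT — the state after the grant stays safe, e.g. via echo, hotel, foxtrot, bravo, charlie, delta.
Key observation: the grant leaves (2, 1, 2) free — enough for echo, whose release restarts the cascade.
Step-by-step check of the post-grant state:
  pool = (2, 1, 2)
  echo: need (2, 0, 2) fits (2, 1, 2); releases (1, 1, 1), pool now (3, 2, 3)
  hotel: need (2, 1, 3) fits (3, 2, 3); releases (1, 0, 1), pool now (4, 2, 4)
  foxtrot: need (2, 2, 4) fits (4, 2, 4); releases (0, 0, 2), pool now (4, 2, 6)
  bravo: need (0, 1, 6) fits (4, 2, 6); releases (1, 1, 1), pool now (5, 3, 7)
  charlie: need (4, 2, 2) fits (5, 3, 7); releases (0, 1, 1), pool now (5, 4, 8)
  delta: need (2, 3, 2) fits (5, 4, 8); releases (0, 2, 2), pool now (5, 6, 10)


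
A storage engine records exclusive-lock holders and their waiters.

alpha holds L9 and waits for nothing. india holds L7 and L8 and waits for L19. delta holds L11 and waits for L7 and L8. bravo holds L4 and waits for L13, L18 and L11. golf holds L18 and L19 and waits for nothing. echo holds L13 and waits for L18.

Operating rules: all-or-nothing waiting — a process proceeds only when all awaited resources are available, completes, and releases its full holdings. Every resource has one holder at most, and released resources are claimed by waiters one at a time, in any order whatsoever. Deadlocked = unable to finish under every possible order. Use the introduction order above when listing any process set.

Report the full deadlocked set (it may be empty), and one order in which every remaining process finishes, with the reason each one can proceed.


Nothing here is deadlocked.
Key observation: no waiting chain loops back on itself — every chain ends at a process that waits on nothing, so everyone eventually runs.
One completion order for the rest: golf, echo, india, delta, bravo, alpha.
Check, step by step:
  golf: no waits; runs immediately, freeing L18 and L19
  echo: everything it awaited (L18) is free; runs, freeing L13
  india: everything it awaited (L19) is free; runs, freeing L7 and L8
  delta: everything it awaited (L7 and L8) is free; runs, freeing L11
  bravo: everything it awaited (L13, L18 and L11) is free; runs, freeing L4
  alpha: no waits; runs immediately, freeing L9


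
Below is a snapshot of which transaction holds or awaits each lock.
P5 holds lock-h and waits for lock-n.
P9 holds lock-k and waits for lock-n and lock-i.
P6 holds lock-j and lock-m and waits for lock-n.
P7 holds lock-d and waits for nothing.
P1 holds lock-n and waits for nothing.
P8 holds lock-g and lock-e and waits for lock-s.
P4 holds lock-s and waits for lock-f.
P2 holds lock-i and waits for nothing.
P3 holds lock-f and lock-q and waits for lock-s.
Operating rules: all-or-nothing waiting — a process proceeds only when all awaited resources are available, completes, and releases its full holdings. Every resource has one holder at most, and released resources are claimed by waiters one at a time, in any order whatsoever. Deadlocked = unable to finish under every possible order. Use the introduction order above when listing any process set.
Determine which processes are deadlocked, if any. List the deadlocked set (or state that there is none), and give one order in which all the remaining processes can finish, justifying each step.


The deadlocked set is P8, P4 and P3.
Key observation: the waits loop around P4 -> P3 -> P4 with no way out; P8 waits into the deadlock from upstream.
One completion order for the rest: P1, P7, P2, P6, P9, P5.
Step-by-step check:
  P1 waits on nothing -> runs at once and releases lock-n
  P7 waits on nothing -> runs at once and releases lock-d
  P2 waits on nothing -> runs at once and releases lock-i
  run P6 (all its waits — lock-n — are resolved); releases lock-j and lock-m
  run P9 (all its waits — lock-n and lock-i — are resolved); releases lock-k
  run P5 (all its waits — lock-n — are resolved); releases lock-h


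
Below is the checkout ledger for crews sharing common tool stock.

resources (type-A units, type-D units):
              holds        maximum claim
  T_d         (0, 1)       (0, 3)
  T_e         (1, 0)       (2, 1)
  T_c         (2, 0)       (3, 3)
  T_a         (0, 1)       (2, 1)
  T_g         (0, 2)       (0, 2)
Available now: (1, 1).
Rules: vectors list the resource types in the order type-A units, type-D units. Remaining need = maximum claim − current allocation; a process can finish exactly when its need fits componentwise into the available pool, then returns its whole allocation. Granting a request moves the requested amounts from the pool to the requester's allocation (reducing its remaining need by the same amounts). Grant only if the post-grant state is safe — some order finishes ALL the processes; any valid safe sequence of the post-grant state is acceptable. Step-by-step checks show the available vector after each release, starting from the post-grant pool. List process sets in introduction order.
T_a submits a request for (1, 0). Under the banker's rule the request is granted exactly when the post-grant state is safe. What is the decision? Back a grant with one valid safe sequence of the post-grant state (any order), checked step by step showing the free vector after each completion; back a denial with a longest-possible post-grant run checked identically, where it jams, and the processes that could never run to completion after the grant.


DENY. Granting would leave the state unsafe.
Key observation: the wall is type-A units: completing T_g, T_d brings the pool only to (0, 4), and all the rest need more.
Pretend the grant happened; the run T_g, T_d goes as far as possible. Walking it through:
  pool = (0, 1)
  run T_g (needs (0, 0), free (0, 1)); after release of (0, 2) the pool is (0, 3)
  run T_d (needs (0, 2), free (0, 3)); after release of (0, 1) the pool is (0, 4)
  blocked: T_e wants (1, 1), pool (0, 4) — not enough type-A units
  blocked: T_c wants (1, 3), pool (0, 4) — not enough type-A units
  blocked: T_a wants (1, 0), pool (0, 4) — not enough type-A units
Processes that could never finish after the grant: T_e, T_c and T_a.


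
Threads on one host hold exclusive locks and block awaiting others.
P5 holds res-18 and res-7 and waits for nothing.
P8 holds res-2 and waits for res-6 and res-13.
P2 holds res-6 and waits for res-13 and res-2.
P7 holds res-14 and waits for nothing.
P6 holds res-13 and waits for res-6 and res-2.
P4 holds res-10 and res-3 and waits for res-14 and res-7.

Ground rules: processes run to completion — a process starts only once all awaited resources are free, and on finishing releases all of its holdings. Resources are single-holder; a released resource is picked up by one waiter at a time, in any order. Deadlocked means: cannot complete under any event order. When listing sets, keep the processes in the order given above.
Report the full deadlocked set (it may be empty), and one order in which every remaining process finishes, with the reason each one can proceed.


Deadlocked set: P8, P2 and P6.
Key observation: P8 -> P2 -> P8 is a circular wait — nothing in it can go first; P6 is caught in further circular waits.
A valid finishing order for the others: P7, P5, P4.
Verifying each step:
  run P7 (it waits on nothing); releases res-14
  run P5 (it waits on nothing); releases res-18 and res-7
  P4: everything it awaited (res-14 and res-7) is free; runs, freeing res-10 and res-3


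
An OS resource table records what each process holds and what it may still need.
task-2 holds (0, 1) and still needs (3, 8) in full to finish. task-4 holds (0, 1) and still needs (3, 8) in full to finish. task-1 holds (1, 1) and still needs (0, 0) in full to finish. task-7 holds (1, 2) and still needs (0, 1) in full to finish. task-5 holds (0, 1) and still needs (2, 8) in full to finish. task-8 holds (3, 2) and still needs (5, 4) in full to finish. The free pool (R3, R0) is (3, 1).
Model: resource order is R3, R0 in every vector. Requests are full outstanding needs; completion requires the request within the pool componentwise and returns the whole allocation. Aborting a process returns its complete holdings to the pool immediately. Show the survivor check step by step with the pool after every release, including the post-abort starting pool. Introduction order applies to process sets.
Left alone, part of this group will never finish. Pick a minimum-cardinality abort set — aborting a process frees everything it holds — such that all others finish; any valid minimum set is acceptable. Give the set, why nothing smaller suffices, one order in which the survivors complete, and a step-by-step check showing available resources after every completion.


The answer: abort task-2 and task-4.
Key observation: task-5 had no path to completion before; after the abort of task-2 and task-4 ((0, 2) returned), step 4 is where it fits.
Minimality, checking each single-abort alternative: task-2 alone leaves task-4 blocked (short on R0); task-4 alone leaves task-2 blocked (short on R0); task-1 alone leaves task-2 blocked (short on R0); task-7 alone leaves task-2 blocked (short on R0); task-5 alone leaves task-2 blocked (short on R0); task-8 alone leaves task-2 blocked (short on R0).
The survivors complete as task-1, task-7, task-8, task-5. Verifying each step (starting from the post-abort pool):
  pool = (3, 3)
  task-1 needs (0, 0) <= (3, 3) -> finishes; pool += (1, 1) = (4, 4)
  task-7 needs (0, 1) <= (4, 4) -> finishes; pool += (1, 2) = (5, 6)
  task-8 needs (5, 4) <= (5, 6) -> finishes; pool += (3, 2) = (8, 8)
  task-5 needs (2, 8) <= (8, 8) -> finishes; pool += (0, 1) = (8, 9)


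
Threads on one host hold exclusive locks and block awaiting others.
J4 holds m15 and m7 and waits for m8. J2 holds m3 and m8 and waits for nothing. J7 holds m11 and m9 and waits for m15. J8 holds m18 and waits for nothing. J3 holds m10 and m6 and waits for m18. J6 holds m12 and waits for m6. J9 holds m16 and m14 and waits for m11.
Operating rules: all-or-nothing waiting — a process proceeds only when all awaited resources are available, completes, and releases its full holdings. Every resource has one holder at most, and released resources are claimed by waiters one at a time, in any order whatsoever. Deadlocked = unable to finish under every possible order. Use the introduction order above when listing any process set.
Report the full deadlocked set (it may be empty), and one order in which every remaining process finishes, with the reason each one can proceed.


Nothing here is deadlocked.
Key observation: there is no circular wait here — follow any chain and it reaches a process that is free to run now.
One completion order for the rest: J2, J8, J4, J3, J6, J7, J9.
Walking it through:
  J2: no waits; runs immediately, freeing m3 and m8
  J8: no waits; runs immediately, freeing m18
  J4 waits on m8 — all released -> runs and releases m15 and m7
  J3 waits on m18 — all released -> runs and releases m10 and m6
  J6 waits on m6 — all released -> runs and releases m12
  J7 waits on m15 — all released -> runs and releases m11 and m9
  J9 waits on m11 — all released -> runs and releases m16 and m14


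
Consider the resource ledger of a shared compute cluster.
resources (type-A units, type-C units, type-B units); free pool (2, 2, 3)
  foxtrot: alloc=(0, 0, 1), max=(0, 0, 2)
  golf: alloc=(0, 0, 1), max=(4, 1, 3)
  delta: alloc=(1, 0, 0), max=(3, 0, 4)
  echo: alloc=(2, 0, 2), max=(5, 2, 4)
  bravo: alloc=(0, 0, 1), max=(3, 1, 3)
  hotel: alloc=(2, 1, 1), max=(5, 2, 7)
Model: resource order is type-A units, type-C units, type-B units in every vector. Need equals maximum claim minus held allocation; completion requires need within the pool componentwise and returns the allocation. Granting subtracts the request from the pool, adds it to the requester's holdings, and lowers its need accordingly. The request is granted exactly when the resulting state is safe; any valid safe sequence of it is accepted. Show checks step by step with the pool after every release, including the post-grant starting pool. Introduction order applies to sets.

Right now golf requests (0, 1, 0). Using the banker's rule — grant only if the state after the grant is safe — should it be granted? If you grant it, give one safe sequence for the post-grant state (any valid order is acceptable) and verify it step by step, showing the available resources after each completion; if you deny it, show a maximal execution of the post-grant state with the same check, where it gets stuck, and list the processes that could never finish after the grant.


DENY: after the grant no complete ordering would exist.
Key observation: after foxtrot, delta, bravo the pool peaks at (3, 1, 5), and each blocked process is short somewhere: golf on type-A units; echo on type-C units; hotel on type-B units.
Pretend the grant happened; the run foxtrot, delta, bravo goes as far as possible. Step-by-step check:
  pool = (2, 1, 3)
  foxtrot: need (0, 0, 1) fits (2, 1, 3); releases (0, 0, 1), pool now (2, 1, 4)
  delta: need (2, 0, 4) fits (2, 1, 4); releases (1, 0, 0), pool now (3, 1, 4)
  bravo: need (3, 1, 2) fits (3, 1, 4); releases (0, 0, 1), pool now (3, 1, 5)
  golf cannot run: need (4, 0, 2) vs free (3, 1, 5) (insufficient type-A units)
  echo cannot run: need (3, 2, 2) vs free (3, 1, 5) (insufficient type-C units)
  hotel cannot run: need (3, 1, 6) vs free (3, 1, 5) (insufficient type-B units)
Had the request been granted, golf, echo and hotel could never finish.


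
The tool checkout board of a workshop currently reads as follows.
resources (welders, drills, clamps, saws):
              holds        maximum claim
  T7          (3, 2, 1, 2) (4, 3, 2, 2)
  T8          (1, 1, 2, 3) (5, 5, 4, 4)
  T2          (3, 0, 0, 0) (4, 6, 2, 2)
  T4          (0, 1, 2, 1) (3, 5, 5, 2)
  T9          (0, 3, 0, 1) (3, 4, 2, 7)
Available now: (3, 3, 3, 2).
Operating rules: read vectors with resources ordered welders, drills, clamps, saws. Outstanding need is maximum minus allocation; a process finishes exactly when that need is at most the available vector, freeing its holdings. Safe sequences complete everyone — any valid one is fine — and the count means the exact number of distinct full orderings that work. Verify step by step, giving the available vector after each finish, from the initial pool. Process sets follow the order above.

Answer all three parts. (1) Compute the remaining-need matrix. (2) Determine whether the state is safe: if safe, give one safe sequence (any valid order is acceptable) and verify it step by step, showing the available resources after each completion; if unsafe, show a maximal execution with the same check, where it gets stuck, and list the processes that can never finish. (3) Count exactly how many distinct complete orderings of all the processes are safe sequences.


(1) Outstanding need per process (order welders, drills, clamps, saws):
  T7: (1, 1, 1, 0)
  T8: (4, 4, 2, 1)
  T2: (1, 6, 2, 2)
  T4: (3, 4, 3, 1)
  T9: (3, 1, 2, 6)
(2) SAFE — a valid safe sequence is T7, T8, T4, T2, T9.
Key observation: nothing binds to the last unit here — the tightest requested-resource margin is 1, first seen at T8 ((4, 4, 2, 1) against (6, 5, 4, 4)).
Check, step by step:
  pool = (3, 3, 3, 2)
  T7: need (1, 1, 1, 0) fits (3, 3, 3, 2); releases (3, 2, 1, 2), pool now (6, 5, 4, 4)
  T8: need (4, 4, 2, 1) fits (6, 5, 4, 4); releases (1, 1, 2, 3), pool now (7, 6, 6, 7)
  T4: need (3, 4, 3, 1) fits (7, 6, 6, 7); releases (0, 1, 2, 1), pool now (7, 7, 8, 8)
  T2: need (1, 6, 2, 2) fits (7, 7, 8, 8); releases (3, 0, 0, 0), pool now (10, 7, 8, 8)
  T9: need (3, 1, 2, 6) fits (10, 7, 8, 8); releases (0, 3, 0, 1), pool now (10, 10, 8, 9)
(3) Exactly 9 of the possible complete orderings are safe sequences.


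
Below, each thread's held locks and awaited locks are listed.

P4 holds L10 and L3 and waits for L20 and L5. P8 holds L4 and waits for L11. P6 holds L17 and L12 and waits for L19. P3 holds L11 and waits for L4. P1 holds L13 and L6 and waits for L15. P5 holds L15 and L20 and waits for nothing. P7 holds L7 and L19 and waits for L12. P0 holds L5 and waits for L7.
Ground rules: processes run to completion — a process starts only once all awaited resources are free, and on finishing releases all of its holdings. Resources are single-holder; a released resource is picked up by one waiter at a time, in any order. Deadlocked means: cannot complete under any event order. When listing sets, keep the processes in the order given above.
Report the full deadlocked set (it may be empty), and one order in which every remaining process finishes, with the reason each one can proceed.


Deadlocked: P4, P8, P6, P3, P7 and P0.
Key observation: along P7 -> P6 -> P7, each member waits on what the next one holds — a deadlock; P8 and P3 are caught in further circular waits and P4 and P0 wait into the deadlock from upstream.
The rest can finish in the order P5, P1.
Step-by-step check:
  run P5 (it waits on nothing); releases L15 and L20
  P1 waits on L15 — all released -> runs and releases L13 and L6


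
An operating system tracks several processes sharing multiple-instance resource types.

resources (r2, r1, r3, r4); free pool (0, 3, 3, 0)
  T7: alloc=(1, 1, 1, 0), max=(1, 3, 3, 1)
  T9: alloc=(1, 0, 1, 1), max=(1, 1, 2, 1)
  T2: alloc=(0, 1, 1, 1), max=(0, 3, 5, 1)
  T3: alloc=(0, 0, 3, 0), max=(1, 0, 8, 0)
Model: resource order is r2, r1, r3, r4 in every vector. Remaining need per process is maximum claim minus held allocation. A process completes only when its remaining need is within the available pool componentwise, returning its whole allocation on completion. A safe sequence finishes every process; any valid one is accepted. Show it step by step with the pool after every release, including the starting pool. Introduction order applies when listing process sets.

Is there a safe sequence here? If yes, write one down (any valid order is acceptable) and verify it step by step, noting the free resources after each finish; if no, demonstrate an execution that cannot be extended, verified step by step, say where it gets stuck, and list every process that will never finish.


The state is SAFE; one workable sequence: T9, T2, T3, T7.
Key observation: T2 marks the first exact bind of the order: its need (0, 2, 4, 0) fits the free (1, 3, 4, 1) with zero slack on a requested resource.
Walking it through:
  pool = (0, 3, 3, 0)
  T9 needs (0, 1, 1, 0) <= (0, 3, 3, 0) -> finishes; pool += (1, 0, 1, 1) = (1, 3, 4, 1)
  T2 needs (0, 2, 4, 0) <= (1, 3, 4, 1) -> finishes; pool += (0, 1, 1, 1) = (1, 4, 5, 2)
  T3 needs (1, 0, 5, 0) <= (1, 4, 5, 2) -> finishes; pool += (0, 0, 3, 0) = (1, 4, 8, 2)
  T7 needs (0, 2, 2, 1) <= (1, 4, 8, 2) -> finishes; pool += (1, 1, 1, 0) = (2, 5, 9, 2)


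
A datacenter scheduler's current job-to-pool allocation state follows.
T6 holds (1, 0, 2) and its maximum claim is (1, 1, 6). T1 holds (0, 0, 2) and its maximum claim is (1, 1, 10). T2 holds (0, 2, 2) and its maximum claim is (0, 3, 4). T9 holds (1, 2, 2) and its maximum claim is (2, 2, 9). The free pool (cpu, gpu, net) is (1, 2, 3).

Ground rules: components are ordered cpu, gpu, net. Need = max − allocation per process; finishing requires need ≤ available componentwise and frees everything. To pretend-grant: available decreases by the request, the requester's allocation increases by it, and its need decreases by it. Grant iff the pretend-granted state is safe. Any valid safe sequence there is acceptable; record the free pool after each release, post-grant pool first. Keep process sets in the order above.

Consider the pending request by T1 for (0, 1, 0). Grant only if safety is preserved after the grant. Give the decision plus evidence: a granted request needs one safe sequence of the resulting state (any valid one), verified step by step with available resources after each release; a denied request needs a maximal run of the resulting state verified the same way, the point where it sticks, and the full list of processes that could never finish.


GRANT. The post-grant state is safe; one safe sequence: T2, T6, T9, T1.
Key observation: the transfer keeps a workable pool ((1, 1, 3)); T2 starts the safe sequence.
Check on the post-grant state, step by step:
  pool = (1, 1, 3)
  T2 needs (0, 1, 2) <= (1, 1, 3) -> finishes; pool += (0, 2, 2) = (1, 3, 5)
  T6 needs (0, 1, 4) <= (1, 3, 5) -> finishes; pool += (1, 0, 2) = (2, 3, 7)
  T9 needs (1, 0, 7) <= (2, 3, 7) -> finishes; pool += (1, 2, 2) = (3, 5, 9)
  T1 needs (1, 0, 8) <= (3, 5, 9) -> finishes; pool += (0, 1, 2) = (3, 6, 11)


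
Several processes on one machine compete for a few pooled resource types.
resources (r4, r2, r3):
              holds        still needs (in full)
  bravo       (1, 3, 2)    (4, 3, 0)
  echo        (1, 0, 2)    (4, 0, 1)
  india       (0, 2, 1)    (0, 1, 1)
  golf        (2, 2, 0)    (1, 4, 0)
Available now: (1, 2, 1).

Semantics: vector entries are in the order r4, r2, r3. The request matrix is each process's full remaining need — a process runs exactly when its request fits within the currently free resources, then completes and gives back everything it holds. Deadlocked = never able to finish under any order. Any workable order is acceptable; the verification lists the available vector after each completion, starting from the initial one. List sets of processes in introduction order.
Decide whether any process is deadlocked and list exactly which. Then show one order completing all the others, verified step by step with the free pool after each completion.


The deadlocked set is bravo and echo.
Key observation: r4 is the bottleneck — with india, golf done the pool holds (3, 6, 2), short of every remaining need.
A valid finishing order for the others: india, golf. Walking it through:
  pool = (1, 2, 1)
  india needs (0, 1, 1) <= (1, 2, 1) -> finishes; pool += (0, 2, 1) = (1, 4, 2)
  golf needs (1, 4, 0) <= (1, 4, 2) -> finishes; pool += (2, 2, 0) = (3, 6, 2)
The stuck group stays short no matter what:
  bravo still needs (4, 3, 0) but only (3, 6, 2) is free — short on r4
  echo still needs (4, 0, 1) but only (3, 6, 2) is free — short on r4


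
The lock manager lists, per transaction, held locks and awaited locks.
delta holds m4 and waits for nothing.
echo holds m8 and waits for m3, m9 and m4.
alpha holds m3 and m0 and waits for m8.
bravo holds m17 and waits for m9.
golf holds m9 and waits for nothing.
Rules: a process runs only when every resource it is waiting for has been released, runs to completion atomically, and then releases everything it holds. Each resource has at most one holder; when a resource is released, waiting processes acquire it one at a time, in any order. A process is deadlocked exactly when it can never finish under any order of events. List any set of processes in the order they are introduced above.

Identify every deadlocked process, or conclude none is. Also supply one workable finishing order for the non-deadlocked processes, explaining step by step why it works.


Deadlocked set: echo and alpha.
Key observation: the knot is the closed ring of waits echo -> alpha -> echo; no other process is dragged down with it.
One completion order for the rest: golf, bravo, delta.
Step-by-step check:
  golf waits on nothing -> runs at once and releases m9
  bravo waits on m9 — all released -> runs and releases m17
  delta waits on nothing -> runs at once and releases m4


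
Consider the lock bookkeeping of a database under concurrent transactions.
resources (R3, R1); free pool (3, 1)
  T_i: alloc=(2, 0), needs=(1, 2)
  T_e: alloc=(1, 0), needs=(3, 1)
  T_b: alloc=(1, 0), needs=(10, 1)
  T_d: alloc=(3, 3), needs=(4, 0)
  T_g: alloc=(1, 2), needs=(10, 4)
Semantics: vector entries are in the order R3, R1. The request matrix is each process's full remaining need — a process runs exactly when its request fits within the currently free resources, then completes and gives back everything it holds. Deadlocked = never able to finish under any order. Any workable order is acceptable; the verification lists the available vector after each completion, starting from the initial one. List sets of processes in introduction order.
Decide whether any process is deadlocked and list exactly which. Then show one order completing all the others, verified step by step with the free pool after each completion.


Deadlocked: T_b and T_g.
Key observation: the wall is R3: completing T_e, T_d, T_i brings the pool only to (9, 4), and all the rest need more.
One completion order for the rest: T_e, T_d, T_i. Check, step by step:
  pool = (3, 1)
  run T_e (needs (3, 1), free (3, 1)); after release of (1, 0) the pool is (4, 1)
  run T_d (needs (4, 0), free (4, 1)); after release of (3, 3) the pool is (7, 4)
  run T_i (needs (1, 2), free (7, 4)); after release of (2, 0) the pool is (9, 4)
The blocked processes can never fit:
  blocked: T_b wants (10, 1), pool (9, 4) — not enough R3
  blocked: T_g wants (10, 4), pool (9, 4) — not enough R3
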